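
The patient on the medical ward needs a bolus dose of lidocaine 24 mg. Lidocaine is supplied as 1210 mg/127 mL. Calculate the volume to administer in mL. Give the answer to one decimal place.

2.5 mL

Concentration = 1210 mg ÷ 127 mL = 9.527559 mg/mL
Volume = 24 mg ÷ 9.527559 mg/mL = 2.519008 mL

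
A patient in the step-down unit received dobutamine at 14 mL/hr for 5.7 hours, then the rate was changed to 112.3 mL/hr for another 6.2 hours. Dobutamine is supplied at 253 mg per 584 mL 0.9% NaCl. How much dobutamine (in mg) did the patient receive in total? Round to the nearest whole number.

Concentration = 253 mg ÷ 584 mL = 0.4332192 mg/mL
Stage 1: 14 mL/hr × 5.7 hr = 79.8 mL → 79.8 mL × 0.4332192 mg/mL = 34.57089 mg
Stage 2: 112.3 mL/hr × 6.2 hr = 696.26 mL → 696.26 mL × 0.4332192 mg/mL = 301.6332 mg
Total = 34.57089 + 301.6332 = 336.2041 mg

336 mg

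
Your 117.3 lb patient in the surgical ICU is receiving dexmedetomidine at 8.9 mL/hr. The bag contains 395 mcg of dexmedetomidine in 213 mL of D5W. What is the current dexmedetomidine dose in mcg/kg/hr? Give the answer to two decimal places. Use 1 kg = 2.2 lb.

0.31 mcg/kg/hr

Weight = 117.3 lb ÷ 2.2 lb/kg = 53.31818 kg
Concentration = 395 mcg ÷ 213 mL = 1.85446 mcg/mL
Drug rate = 8.9 mL/hr × 1.85446 mcg/mL = 16.50469 mcg/hr
16.50469 mcg/hr ÷ 53.31818 kg = 0.309551 mcg/kg/hr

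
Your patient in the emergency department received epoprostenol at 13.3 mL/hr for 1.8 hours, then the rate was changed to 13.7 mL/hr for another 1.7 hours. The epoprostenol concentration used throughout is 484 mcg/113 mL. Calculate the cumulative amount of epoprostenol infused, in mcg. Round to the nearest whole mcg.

Concentration = 484 mcg ÷ 113 mL = 4.283186 mcg/mL
Stage 1: 13.3 mL/hr × 1.8 hr = 23.94 mL → 23.94 mL × 4.283186 mcg/mL = 102.5395 mcg
Stage 2: 13.7 mL/hr × 1.7 hr = 23.29 mL → 23.29 mL × 4.283186 mcg/mL = 99.7554 mcg
Total = 102.5395 + 99.7554 = 202.2949 mcg

202 mcg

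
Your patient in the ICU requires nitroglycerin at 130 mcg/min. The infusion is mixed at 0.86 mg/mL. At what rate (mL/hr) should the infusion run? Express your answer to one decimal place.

9.1 mL/hr

130 mcg/min × 60 min/hr = 7800 mcg/hr
Concentration = 0.86 mg/mL = 860 mcg/mL
Rate = 7800 mcg/hr ÷ 860 mcg/mL = 9.069767 mL/hr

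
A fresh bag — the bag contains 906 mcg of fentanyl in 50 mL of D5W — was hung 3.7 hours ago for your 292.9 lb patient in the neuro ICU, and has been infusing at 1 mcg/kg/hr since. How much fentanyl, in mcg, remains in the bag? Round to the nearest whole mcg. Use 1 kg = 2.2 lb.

Weight = 292.9 lb ÷ 2.2 lb/kg = 133.1364 kg
Dose = 1 mcg/kg/hr × 133.1364 kg = 133.1364 mcg/hr
Concentration = 906 mcg ÷ 50 mL = 18.12 mcg/mL
Rate = 133.1364 mcg/hr ÷ 18.12 mcg/mL = 7.347481 mL/hr
Volume infused = 7.347481 mL/hr × 3.7 hr = 27.18568 mL
Volume remaining = 50 − 27.18568 = 22.81432 mL
Drug remaining = 22.81432 mL × 18.12 mcg/mL = 413.3955 mcg

413 mcg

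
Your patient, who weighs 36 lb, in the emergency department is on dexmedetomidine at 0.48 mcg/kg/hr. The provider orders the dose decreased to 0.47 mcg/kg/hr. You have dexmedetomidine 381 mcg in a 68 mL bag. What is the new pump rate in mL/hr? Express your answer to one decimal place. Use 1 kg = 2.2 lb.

Weight = 36 lb ÷ 2.2 lb/kg = 16.36364 kg
Dose = 0.47 mcg/kg/hr × 16.36364 kg = 7.690909 mcg/hr
Concentration = 381 mcg ÷ 68 mL = 5.602941 mcg/mL
Rate = 7.690909 mcg/hr ÷ 5.602941 mcg/mL = 1.372656 mL/hr

1.4 mL/hr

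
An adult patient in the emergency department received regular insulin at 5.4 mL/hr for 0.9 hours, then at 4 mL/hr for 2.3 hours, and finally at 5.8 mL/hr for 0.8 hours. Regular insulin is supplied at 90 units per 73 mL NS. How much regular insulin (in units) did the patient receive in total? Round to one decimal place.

23.1 units

Concentration = 90 units ÷ 73 mL = 1.232877 units/mL
Stage 1: 5.4 mL/hr × 0.9 hr = 4.86 mL → 4.86 mL × 1.232877 units/mL = 5.991781 units
Stage 2: 4 mL/hr × 2.3 hr = 9.2 mL → 9.2 mL × 1.232877 units/mL = 11.34247 units
Stage 3: 5.8 mL/hr × 0.8 hr = 4.64 mL → 4.64 mL × 1.232877 units/mL = 5.720548 units
Total = 5.991781 + 11.34247 + 5.720548 = 23.05479 units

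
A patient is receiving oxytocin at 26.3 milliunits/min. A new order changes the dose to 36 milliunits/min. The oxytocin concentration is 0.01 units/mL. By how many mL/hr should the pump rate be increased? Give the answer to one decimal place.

58.2 mL/hr

At the current dose:
26.3 milliunits/min × 60 min/hr = 1578 milliunits/hr
Concentration = 0.01 units/mL = 10 milliunits/mL
Rate = 1578 milliunits/hr ÷ 10 milliunits/mL = 157.8 mL/hr
At the new dose:
36 milliunits/min × 60 min/hr = 2160 milliunits/hr
Rate = 2160 milliunits/hr ÷ 10 milliunits/mL = 216 mL/hr
Change = 216 − 157.8 = 58.2 mL/hr → 58.2 mL/hr increase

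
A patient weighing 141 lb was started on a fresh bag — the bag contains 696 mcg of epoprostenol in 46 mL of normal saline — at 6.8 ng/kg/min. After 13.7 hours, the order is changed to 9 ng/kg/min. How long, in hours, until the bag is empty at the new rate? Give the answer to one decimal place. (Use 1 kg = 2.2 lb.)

Initial rate:
Weight = 141 lb ÷ 2.2 lb/kg = 64.09091 kg
Dose = 6.8 ng/kg/min × 64.09091 kg = 435.8182 ng/min
435.8182 ng/min × 60 min/hr = 26149.09 ng/hr
Concentration = 696 mcg ÷ 46 mL = 15.13043 mcg/mL = 15130.43 ng/mL
Rate = 26149.09 ng/hr ÷ 15130.43 ng/mL = 1.728245 mL/hr
Volume infused so far = 1.728245 mL/hr × 13.7 hr = 23.67695 mL
Volume remaining = 46 − 23.67695 = 22.32305 mL
New rate:
Dose = 9 ng/kg/min × 64.09091 kg = 576.8182 ng/min
576.8182 ng/min × 60 min/hr = 34609.09 ng/hr
Rate = 34609.09 ng/hr ÷ 15130.43 ng/mL = 2.287382 mL/hr
Time remaining = 22.32305 mL ÷ 2.287382 mL/hr = 9.759212 hr

9.8 hours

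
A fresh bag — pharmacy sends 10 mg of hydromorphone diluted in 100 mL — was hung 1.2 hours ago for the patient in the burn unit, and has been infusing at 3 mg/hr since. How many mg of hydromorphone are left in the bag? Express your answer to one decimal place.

6.4 mg

Concentration = 10 mg ÷ 100 mL = 0.1 mg/mL
Rate = 3 mg/hr ÷ 0.1 mg/mL = 30 mL/hr
Volume infused = 30 mL/hr × 1.2 hr = 36 mL
Volume remaining = 100 − 36 = 64 mL
Drug remaining = 64 mL × 0.1 mg/mL = 6.4 mg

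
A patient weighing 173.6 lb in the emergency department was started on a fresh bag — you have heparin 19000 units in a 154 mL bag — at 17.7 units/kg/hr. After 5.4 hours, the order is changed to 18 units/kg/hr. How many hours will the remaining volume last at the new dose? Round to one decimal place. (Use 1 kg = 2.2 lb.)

8.1 hours

Initial rate:
Weight = 173.6 lb ÷ 2.2 lb/kg = 78.90909 kg
Dose = 17.7 units/kg/hr × 78.90909 kg = 1396.691 units/hr
Concentration = 19000 units ÷ 154 mL = 123.3766 units/mL
Rate = 1396.691 units/hr ÷ 123.3766 units/mL = 11.32055 mL/hr
Volume infused so far = 11.32055 mL/hr × 5.4 hr = 61.13096 mL
Volume remaining = 154 − 61.13096 = 92.86904 mL
New rate:
Dose = 18 units/kg/hr × 78.90909 kg = 1420.364 units/hr
Rate = 1420.364 units/hr ÷ 123.3766 units/mL = 11.51242 mL/hr
Time remaining = 92.86904 mL ÷ 11.51242 mL/hr = 8.066856 hr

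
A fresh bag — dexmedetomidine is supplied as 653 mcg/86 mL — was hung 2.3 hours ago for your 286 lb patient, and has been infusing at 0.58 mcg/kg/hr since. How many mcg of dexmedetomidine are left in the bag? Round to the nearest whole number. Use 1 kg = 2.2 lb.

Weight = 286 lb ÷ 2.2 lb/kg = 130 kg
Dose = 0.58 mcg/kg/hr × 130 kg = 75.4 mcg/hr
Concentration = 653 mcg ÷ 86 mL = 7.593023 mcg/mL
Rate = 75.4 mcg/hr ÷ 7.593023 mcg/mL = 9.930168 mL/hr
Volume infused = 9.930168 mL/hr × 2.3 hr = 22.83939 mL
Volume remaining = 86 − 22.83939 = 63.16061 mL
Drug remaining = 63.16061 mL × 7.593023 mcg/mL = 479.58 mcg

480 mcg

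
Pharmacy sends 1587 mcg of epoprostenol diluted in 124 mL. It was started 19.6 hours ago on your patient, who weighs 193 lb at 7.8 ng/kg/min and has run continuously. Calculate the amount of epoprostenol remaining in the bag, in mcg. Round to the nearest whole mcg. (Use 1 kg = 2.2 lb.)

782 mcg

Weight = 193 lb ÷ 2.2 lb/kg = 87.72727 kg
Dose = 7.8 ng/kg/min × 87.72727 kg = 684.2727 ng/min
684.2727 ng/min × 60 min/hr = 41056.36 ng/hr
Concentration = 1587 mcg ÷ 124 mL = 12.79839 mcg/mL = 12798.39 ng/mL
Rate = 41056.36 ng/hr ÷ 12798.39 ng/mL = 3.207933 mL/hr
Volume infused = 3.207933 mL/hr × 19.6 hr = 62.87548 mL
Volume remaining = 124 − 62.87548 = 61.12452 mL
Drug remaining = 61.12452 mL × 12798.39 ng/mL = 782295.3 ng = 782.2953 mcg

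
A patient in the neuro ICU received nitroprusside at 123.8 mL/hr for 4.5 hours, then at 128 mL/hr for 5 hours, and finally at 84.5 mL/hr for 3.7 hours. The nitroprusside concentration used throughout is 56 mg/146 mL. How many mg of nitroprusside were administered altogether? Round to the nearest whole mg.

Concentration = 56 mg ÷ 146 mL = 0.3835616 mg/mL
Stage 1: 123.8 mL/hr × 4.5 hr = 557.1 mL → 557.1 mL × 0.3835616 mg/mL = 213.6822 mg
Stage 2: 128 mL/hr × 5 hr = 640 mL → 640 mL × 0.3835616 mg/mL = 245.4795 mg
Stage 3: 84.5 mL/hr × 3.7 hr = 312.65 mL → 312.65 mL × 0.3835616 mg/mL = 119.9205 mg
Total = 213.6822 + 245.4795 + 119.9205 = 579.0822 mg

579 mg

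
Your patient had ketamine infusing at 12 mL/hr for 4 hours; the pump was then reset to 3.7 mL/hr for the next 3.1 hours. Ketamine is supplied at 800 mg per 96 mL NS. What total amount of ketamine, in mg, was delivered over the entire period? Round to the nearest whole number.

496 mg

Concentration = 800 mg ÷ 96 mL = 8.333333 mg/mL
Stage 1: 12 mL/hr × 4 hr = 48 mL → 48 mL × 8.333333 mg/mL = 400 mg
Stage 2: 3.7 mL/hr × 3.1 hr = 11.47 mL → 11.47 mL × 8.333333 mg/mL = 95.58333 mg
Total = 400 + 95.58333 = 495.5833 mg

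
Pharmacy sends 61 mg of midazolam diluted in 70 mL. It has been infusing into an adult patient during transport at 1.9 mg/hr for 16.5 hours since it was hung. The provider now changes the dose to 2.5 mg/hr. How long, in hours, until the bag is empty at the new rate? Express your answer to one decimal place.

Initial rate:
Concentration = 61 mg ÷ 70 mL = 0.8714286 mg/mL
Rate = 1.9 mg/hr ÷ 0.8714286 mg/mL = 2.180328 mL/hr
Volume infused so far = 2.180328 mL/hr × 16.5 hr = 35.97541 mL
Volume remaining = 70 − 35.97541 = 34.02459 mL
New rate:
Rate = 2.5 mg/hr ÷ 0.8714286 mg/mL = 2.868852 mL/hr
Time remaining = 34.02459 mL ÷ 2.868852 mL/hr = 11.86 hr

11.9 hours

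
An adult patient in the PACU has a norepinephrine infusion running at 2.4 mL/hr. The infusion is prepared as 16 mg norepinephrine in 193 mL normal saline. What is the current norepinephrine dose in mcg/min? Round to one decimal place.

3.3 mcg/min

Concentration = 16 mg ÷ 193 mL = 0.08290155 mg/mL = 82.90155 mcg/mL
Drug rate = 2.4 mL/hr × 82.90155 mcg/mL = 198.9637 mcg/hr
198.9637 mcg/hr ÷ 60 min/hr = 3.316062 mcg/min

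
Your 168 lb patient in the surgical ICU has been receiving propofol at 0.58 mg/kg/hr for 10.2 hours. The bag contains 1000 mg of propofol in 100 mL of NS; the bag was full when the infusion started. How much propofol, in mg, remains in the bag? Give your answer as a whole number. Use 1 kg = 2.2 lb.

548 mg

Weight = 168 lb ÷ 2.2 lb/kg = 76.36364 kg
Dose = 0.58 mg/kg/hr × 76.36364 kg = 44.29091 mg/hr
Concentration = 1000 mg ÷ 100 mL = 10 mg/mL
Rate = 44.29091 mg/hr ÷ 10 mg/mL = 4.429091 mL/hr
Volume infused = 4.429091 mL/hr × 10.2 hr = 45.17673 mL
Volume remaining = 100 − 45.17673 = 54.82327 mL
Drug remaining = 54.82327 mL × 10 mg/mL = 548.2327 mg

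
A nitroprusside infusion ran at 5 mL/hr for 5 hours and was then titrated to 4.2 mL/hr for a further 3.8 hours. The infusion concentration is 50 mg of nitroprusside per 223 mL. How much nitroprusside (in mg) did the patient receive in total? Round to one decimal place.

9.2 mg

Concentration = 50 mg ÷ 223 mL = 0.2242152 mg/mL
Stage 1: 5 mL/hr × 5 hr = 25 mL → 25 mL × 0.2242152 mg/mL = 5.605381 mg
Stage 2: 4.2 mL/hr × 3.8 hr = 15.96 mL → 15.96 mL × 0.2242152 mg/mL = 3.578475 mg
Total = 5.605381 + 3.578475 = 9.183857 mg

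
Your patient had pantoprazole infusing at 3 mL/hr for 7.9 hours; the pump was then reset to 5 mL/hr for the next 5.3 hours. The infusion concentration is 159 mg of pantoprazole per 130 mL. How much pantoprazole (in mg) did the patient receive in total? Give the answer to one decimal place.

Concentration = 159 mg ÷ 130 mL = 1.223077 mg/mL
Stage 1: 3 mL/hr × 7.9 hr = 23.7 mL → 23.7 mL × 1.223077 mg/mL = 28.98692 mg
Stage 2: 5 mL/hr × 5.3 hr = 26.5 mL → 26.5 mL × 1.223077 mg/mL = 32.41154 mg
Total = 28.98692 + 32.41154 = 61.39846 mg

61.4 mg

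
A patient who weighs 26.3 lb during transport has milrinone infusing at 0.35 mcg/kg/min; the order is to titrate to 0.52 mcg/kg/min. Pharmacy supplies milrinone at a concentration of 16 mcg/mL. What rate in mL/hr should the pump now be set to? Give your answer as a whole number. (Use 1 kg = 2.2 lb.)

Weight = 26.3 lb ÷ 2.2 lb/kg = 11.95455 kg
Dose = 0.52 mcg/kg/min × 11.95455 kg = 6.216364 mcg/min
6.216364 mcg/min × 60 min/hr = 372.9818 mcg/hr
Rate = 372.9818 mcg/hr ÷ 16 mcg/mL = 23.31136 mL/hr

23 mL/hr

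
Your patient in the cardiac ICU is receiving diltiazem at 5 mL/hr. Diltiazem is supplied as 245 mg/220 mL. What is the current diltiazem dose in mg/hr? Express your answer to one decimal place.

Concentration = 245 mg ÷ 220 mL = 1.113636 mg/mL
Drug rate = 5 mL/hr × 1.113636 mg/mL = 5.568182 mg/hr

5.6 mg/hr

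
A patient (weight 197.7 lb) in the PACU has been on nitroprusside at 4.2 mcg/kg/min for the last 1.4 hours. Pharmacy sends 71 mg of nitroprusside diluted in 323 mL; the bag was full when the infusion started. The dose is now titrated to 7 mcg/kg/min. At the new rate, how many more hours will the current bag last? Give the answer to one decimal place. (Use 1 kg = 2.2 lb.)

Initial rate:
Weight = 197.7 lb ÷ 2.2 lb/kg = 89.86364 kg
Dose = 4.2 mcg/kg/min × 89.86364 kg = 377.4273 mcg/min
377.4273 mcg/min × 60 min/hr = 22645.64 mcg/hr
Concentration = 71 mg ÷ 323 mL = 0.2198142 mg/mL = 219.8142 mcg/mL
Rate = 22645.64 mcg/hr ÷ 219.8142 mcg/mL = 103.0217 mL/hr
Volume infused so far = 103.0217 mL/hr × 1.4 hr = 144.2304 mL
Volume remaining = 323 − 144.2304 = 178.7696 mL
New rate:
Dose = 7 mcg/kg/min × 89.86364 kg = 629.0455 mcg/min
629.0455 mcg/min × 60 min/hr = 37742.73 mcg/hr
Rate = 37742.73 mcg/hr ÷ 219.8142 mcg/mL = 171.7028 mL/hr
Time remaining = 178.7696 mL ÷ 171.7028 mL/hr = 1.041157 hr

1.0 hours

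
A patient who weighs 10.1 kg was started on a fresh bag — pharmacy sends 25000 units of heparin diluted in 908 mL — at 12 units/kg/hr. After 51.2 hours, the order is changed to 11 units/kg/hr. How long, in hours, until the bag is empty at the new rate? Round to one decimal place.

Initial rate:
Dose = 12 units/kg/hr × 10.1 kg = 121.2 units/hr
Concentration = 25000 units ÷ 908 mL = 27.53304 units/mL
Rate = 121.2 units/hr ÷ 27.53304 units/mL = 4.401984 mL/hr
Volume infused so far = 4.401984 mL/hr × 51.2 hr = 225.3816 mL
Volume remaining = 908 − 225.3816 = 682.6184 mL
New rate:
Dose = 11 units/kg/hr × 10.1 kg = 111.1 units/hr
Rate = 111.1 units/hr ÷ 27.53304 units/mL = 4.035152 mL/hr
Time remaining = 682.6184 mL ÷ 4.035152 mL/hr = 169.168 hr

169.2 hours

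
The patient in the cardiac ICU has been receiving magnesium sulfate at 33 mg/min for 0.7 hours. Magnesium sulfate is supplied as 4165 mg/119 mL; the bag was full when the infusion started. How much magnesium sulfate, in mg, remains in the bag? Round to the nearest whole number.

33 mg/min × 60 min/hr = 1980 mg/hr
Concentration = 4165 mg ÷ 119 mL = 35 mg/mL
Rate = 1980 mg/hr ÷ 35 mg/mL = 56.57143 mL/hr
Volume infused = 56.57143 mL/hr × 0.7 hr = 39.6 mL
Volume remaining = 119 − 39.6 = 79.4 mL
Drug remaining = 79.4 mL × 35 mg/mL = 2779 mg

2779 mg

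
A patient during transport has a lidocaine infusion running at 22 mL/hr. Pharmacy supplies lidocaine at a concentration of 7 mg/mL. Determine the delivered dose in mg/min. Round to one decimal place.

2.6 mg/min

Drug rate = 22 mL/hr × 7 mg/mL = 154 mg/hr
154 mg/hr ÷ 60 min/hr = 2.566667 mg/min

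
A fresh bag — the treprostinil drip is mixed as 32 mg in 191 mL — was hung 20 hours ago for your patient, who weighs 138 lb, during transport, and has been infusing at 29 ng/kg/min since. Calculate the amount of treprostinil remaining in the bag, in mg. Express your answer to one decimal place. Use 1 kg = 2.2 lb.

29.8 mg

Weight = 138 lb ÷ 2.2 lb/kg = 62.72727 kg
Dose = 29 ng/kg/min × 62.72727 kg = 1819.091 ng/min
1819.091 ng/min × 60 min/hr = 109145.5 ng/hr
Concentration = 32 mg ÷ 191 mL = 0.1675393 mg/mL = 167539.3 ng/mL
Rate = 109145.5 ng/hr ÷ 167539.3 ng/mL = 0.6514619 mL/hr
Volume infused = 0.6514619 mL/hr × 20 hr = 13.02924 mL
Volume remaining = 191 − 13.02924 = 177.9708 mL
Drug remaining = 177.9708 mL × 167539.3 ng/mL = 29817091 ng = 29.81709 mg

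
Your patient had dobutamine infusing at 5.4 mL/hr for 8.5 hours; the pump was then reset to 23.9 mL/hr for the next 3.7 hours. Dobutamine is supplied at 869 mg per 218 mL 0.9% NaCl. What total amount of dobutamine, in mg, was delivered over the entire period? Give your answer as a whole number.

Concentration = 869 mg ÷ 218 mL = 3.986239 mg/mL
Stage 1: 5.4 mL/hr × 8.5 hr = 45.9 mL → 45.9 mL × 3.986239 mg/mL = 182.9683 mg
Stage 2: 23.9 mL/hr × 3.7 hr = 88.43 mL → 88.43 mL × 3.986239 mg/mL = 352.5031 mg
Total = 182.9683 + 352.5031 = 535.4714 mg

535 mg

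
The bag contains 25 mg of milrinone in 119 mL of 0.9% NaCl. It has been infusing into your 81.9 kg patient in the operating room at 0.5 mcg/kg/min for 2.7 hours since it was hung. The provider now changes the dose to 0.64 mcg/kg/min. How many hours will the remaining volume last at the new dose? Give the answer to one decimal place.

5.8 hours

Initial rate:
Dose = 0.5 mcg/kg/min × 81.9 kg = 40.95 mcg/min
40.95 mcg/min × 60 min/hr = 2457 mcg/hr
Concentration = 25 mg ÷ 119 mL = 0.210084 mg/mL = 210.084 mcg/mL
Rate = 2457 mcg/hr ÷ 210.084 mcg/mL = 11.69532 mL/hr
Volume infused so far = 11.69532 mL/hr × 2.7 hr = 31.57736 mL
Volume remaining = 119 − 31.57736 = 87.42264 mL
New rate:
Dose = 0.64 mcg/kg/min × 81.9 kg = 52.416 mcg/min
52.416 mcg/min × 60 min/hr = 3144.96 mcg/hr
Rate = 3144.96 mcg/hr ÷ 210.084 mcg/mL = 14.97001 mL/hr
Time remaining = 87.42264 mL ÷ 14.97001 mL/hr = 5.839852 hr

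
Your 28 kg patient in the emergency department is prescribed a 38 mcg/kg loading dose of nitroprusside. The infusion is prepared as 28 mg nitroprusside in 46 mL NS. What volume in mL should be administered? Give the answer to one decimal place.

1.7 mL

Dose = 38 mcg/kg × 28 kg = 1064 mcg
Concentration = 28 mg ÷ 46 mL = 0.6086957 mg/mL = 608.6957 mcg/mL
Volume = 1064 mcg ÷ 608.6957 mcg/mL = 1.748 mL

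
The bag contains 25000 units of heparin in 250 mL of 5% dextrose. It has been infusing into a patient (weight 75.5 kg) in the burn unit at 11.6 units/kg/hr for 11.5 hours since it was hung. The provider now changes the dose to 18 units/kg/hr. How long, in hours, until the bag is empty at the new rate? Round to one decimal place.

11.0 hours

Initial rate:
Dose = 11.6 units/kg/hr × 75.5 kg = 875.8 units/hr
Concentration = 25000 units ÷ 250 mL = 100 units/mL
Rate = 875.8 units/hr ÷ 100 units/mL = 8.758 mL/hr
Volume infused so far = 8.758 mL/hr × 11.5 hr = 100.717 mL
Volume remaining = 250 − 100.717 = 149.283 mL
New rate:
Dose = 18 units/kg/hr × 75.5 kg = 1359 units/hr
Rate = 1359 units/hr ÷ 100 units/mL = 13.59 mL/hr
Time remaining = 149.283 mL ÷ 13.59 mL/hr = 10.98477 hr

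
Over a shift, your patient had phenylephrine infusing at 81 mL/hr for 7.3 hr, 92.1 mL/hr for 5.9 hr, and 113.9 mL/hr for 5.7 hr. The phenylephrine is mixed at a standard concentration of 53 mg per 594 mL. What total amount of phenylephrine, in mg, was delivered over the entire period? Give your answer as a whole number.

Concentration = 53 mg ÷ 594 mL = 0.08922559 mg/mL
Stage 1: 81 mL/hr × 7.3 hr = 591.3 mL → 591.3 mL × 0.08922559 mg/mL = 52.75909 mg
Stage 2: 92.1 mL/hr × 5.9 hr = 543.39 mL → 543.39 mL × 0.08922559 mg/mL = 48.48429 mg
Stage 3: 113.9 mL/hr × 5.7 hr = 649.23 mL → 649.23 mL × 0.08922559 mg/mL = 57.92793 mg
Total = 52.75909 + 48.48429 + 57.92793 = 159.1713 mg

159 mg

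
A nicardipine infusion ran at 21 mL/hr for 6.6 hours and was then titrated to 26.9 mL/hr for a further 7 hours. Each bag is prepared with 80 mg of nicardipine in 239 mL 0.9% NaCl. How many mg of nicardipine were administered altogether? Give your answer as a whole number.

109 mg

Concentration = 80 mg ÷ 239 mL = 0.334728 mg/mL
Stage 1: 21 mL/hr × 6.6 hr = 138.6 mL → 138.6 mL × 0.334728 mg/mL = 46.39331 mg
Stage 2: 26.9 mL/hr × 7 hr = 188.3 mL → 188.3 mL × 0.334728 mg/mL = 63.02929 mg
Total = 46.39331 + 63.02929 = 109.4226 mg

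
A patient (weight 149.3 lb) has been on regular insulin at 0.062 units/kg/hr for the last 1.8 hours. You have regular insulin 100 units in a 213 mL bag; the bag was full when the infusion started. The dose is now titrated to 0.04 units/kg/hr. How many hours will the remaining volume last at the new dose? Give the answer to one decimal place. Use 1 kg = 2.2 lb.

34.0 hours

Initial rate:
Weight = 149.3 lb ÷ 2.2 lb/kg = 67.86364 kg
Dose = 0.062 units/kg/hr × 67.86364 kg = 4.207545 units/hr
Concentration = 100 units ÷ 213 mL = 0.4694836 units/mL
Rate = 4.207545 units/hr ÷ 0.4694836 units/mL = 8.962072 mL/hr
Volume infused so far = 8.962072 mL/hr × 1.8 hr = 16.13173 mL
Volume remaining = 213 − 16.13173 = 196.8683 mL
New rate:
Dose = 0.04 units/kg/hr × 67.86364 kg = 2.714545 units/hr
Rate = 2.714545 units/hr ÷ 0.4694836 units/mL = 5.781982 mL/hr
Time remaining = 196.8683 mL ÷ 5.781982 mL/hr = 34.04858 hr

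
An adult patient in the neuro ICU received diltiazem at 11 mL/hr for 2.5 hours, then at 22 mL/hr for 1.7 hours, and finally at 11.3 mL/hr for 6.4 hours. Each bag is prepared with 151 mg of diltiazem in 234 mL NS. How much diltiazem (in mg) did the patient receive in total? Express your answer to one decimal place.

Concentration = 151 mg ÷ 234 mL = 0.6452991 mg/mL
Stage 1: 11 mL/hr × 2.5 hr = 27.5 mL → 27.5 mL × 0.6452991 mg/mL = 17.74573 mg
Stage 2: 22 mL/hr × 1.7 hr = 37.4 mL → 37.4 mL × 0.6452991 mg/mL = 24.13419 mg
Stage 3: 11.3 mL/hr × 6.4 hr = 72.32 mL → 72.32 mL × 0.6452991 mg/mL = 46.66803 mg
Total = 17.74573 + 24.13419 + 46.66803 = 88.54795 mg

88.5 mg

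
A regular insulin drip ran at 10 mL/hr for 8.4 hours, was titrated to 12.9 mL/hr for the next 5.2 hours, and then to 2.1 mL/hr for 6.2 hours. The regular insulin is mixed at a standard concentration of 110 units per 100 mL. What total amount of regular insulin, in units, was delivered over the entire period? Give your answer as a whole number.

Concentration = 110 units ÷ 100 mL = 1.1 units/mL
Stage 1: 10 mL/hr × 8.4 hr = 84 mL → 84 mL × 1.1 units/mL = 92.4 units
Stage 2: 12.9 mL/hr × 5.2 hr = 67.08 mL → 67.08 mL × 1.1 units/mL = 73.788 units
Stage 3: 2.1 mL/hr × 6.2 hr = 13.02 mL → 13.02 mL × 1.1 units/mL = 14.322 units
Total = 92.4 + 73.788 + 14.322 = 180.51 units

181 units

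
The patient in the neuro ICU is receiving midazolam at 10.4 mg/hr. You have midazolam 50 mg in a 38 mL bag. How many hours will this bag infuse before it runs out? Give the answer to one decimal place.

Concentration = 50 mg ÷ 38 mL = 1.315789 mg/mL
Rate = 10.4 mg/hr ÷ 1.315789 mg/mL = 7.904 mL/hr
Duration = 38 mL ÷ 7.904 mL/hr = 4.807692 hr

4.8 hours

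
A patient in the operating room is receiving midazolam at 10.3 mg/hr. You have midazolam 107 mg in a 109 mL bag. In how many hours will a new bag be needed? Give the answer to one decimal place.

Concentration = 107 mg ÷ 109 mL = 0.9816514 mg/mL
Rate = 10.3 mg/hr ÷ 0.9816514 mg/mL = 10.49252 mL/hr
Duration = 109 mL ÷ 10.49252 mL/hr = 10.38835 hr

10.4 hours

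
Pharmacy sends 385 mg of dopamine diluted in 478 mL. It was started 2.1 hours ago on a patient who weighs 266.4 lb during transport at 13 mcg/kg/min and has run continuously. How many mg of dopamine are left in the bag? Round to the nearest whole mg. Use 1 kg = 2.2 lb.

187 mg

Weight = 266.4 lb ÷ 2.2 lb/kg = 121.0909 kg
Dose = 13 mcg/kg/min × 121.0909 kg = 1574.182 mcg/min
1574.182 mcg/min × 60 min/hr = 94450.91 mcg/hr
Concentration = 385 mg ÷ 478 mL = 0.8054393 mg/mL = 805.4393 mcg/mL
Rate = 94450.91 mcg/hr ÷ 805.4393 mcg/mL = 117.2663 mL/hr
Volume infused = 117.2663 mL/hr × 2.1 hr = 246.2593 mL
Volume remaining = 478 − 246.2593 = 231.7407 mL
Drug remaining = 231.7407 mL × 805.4393 mcg/mL = 186653.1 mcg = 186.6531 mg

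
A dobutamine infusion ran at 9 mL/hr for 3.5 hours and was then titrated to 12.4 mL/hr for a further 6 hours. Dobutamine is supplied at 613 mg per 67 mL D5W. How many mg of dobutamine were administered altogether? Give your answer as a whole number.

969 mg

Concentration = 613 mg ÷ 67 mL = 9.149254 mg/mL
Stage 1: 9 mL/hr × 3.5 hr = 31.5 mL → 31.5 mL × 9.149254 mg/mL = 288.2015 mg
Stage 2: 12.4 mL/hr × 6 hr = 74.4 mL → 74.4 mL × 9.149254 mg/mL = 680.7045 mg
Total = 288.2015 + 680.7045 = 968.906 mg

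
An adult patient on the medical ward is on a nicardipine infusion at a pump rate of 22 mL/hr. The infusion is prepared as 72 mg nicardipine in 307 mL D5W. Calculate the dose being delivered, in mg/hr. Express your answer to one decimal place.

Concentration = 72 mg ÷ 307 mL = 0.2345277 mg/mL
Drug rate = 22 mL/hr × 0.2345277 mg/mL = 5.159609 mg/hr

5.2 mg/hr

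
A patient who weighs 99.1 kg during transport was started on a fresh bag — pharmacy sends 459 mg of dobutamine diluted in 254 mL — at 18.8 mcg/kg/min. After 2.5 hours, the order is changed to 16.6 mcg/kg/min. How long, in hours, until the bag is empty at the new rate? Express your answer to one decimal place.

1.8 hours

Initial rate:
Dose = 18.8 mcg/kg/min × 99.1 kg = 1863.08 mcg/min
1863.08 mcg/min × 60 min/hr = 111784.8 mcg/hr
Concentration = 459 mg ÷ 254 mL = 1.807087 mg/mL = 1807.087 mcg/mL
Rate = 111784.8 mcg/hr ÷ 1807.087 mcg/mL = 61.85913 mL/hr
Volume infused so far = 61.85913 mL/hr × 2.5 hr = 154.6478 mL
Volume remaining = 254 − 154.6478 = 99.35218 mL
New rate:
Dose = 16.6 mcg/kg/min × 99.1 kg = 1645.06 mcg/min
1645.06 mcg/min × 60 min/hr = 98703.6 mcg/hr
Rate = 98703.6 mcg/hr ÷ 1807.087 mcg/mL = 54.62029 mL/hr
Time remaining = 99.35218 mL ÷ 54.62029 mL/hr = 1.818961 hr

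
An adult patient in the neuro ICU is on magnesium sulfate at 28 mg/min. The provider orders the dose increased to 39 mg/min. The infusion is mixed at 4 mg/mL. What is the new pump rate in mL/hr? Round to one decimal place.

585.0 mL/hr

39 mg/min × 60 min/hr = 2340 mg/hr
Rate = 2340 mg/hr ÷ 4 mg/mL = 585 mL/hr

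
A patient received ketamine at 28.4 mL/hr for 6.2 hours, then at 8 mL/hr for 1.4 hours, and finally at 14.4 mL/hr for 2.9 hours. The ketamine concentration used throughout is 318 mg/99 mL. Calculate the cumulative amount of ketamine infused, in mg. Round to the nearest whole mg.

736 mg

Concentration = 318 mg ÷ 99 mL = 3.212121 mg/mL
Stage 1: 28.4 mL/hr × 6.2 hr = 176.08 mL → 176.08 mL × 3.212121 mg/mL = 565.5903 mg
Stage 2: 8 mL/hr × 1.4 hr = 11.2 mL → 11.2 mL × 3.212121 mg/mL = 35.97576 mg
Stage 3: 14.4 mL/hr × 2.9 hr = 41.76 mL → 41.76 mL × 3.212121 mg/mL = 134.1382 mg
Total = 565.5903 + 35.97576 + 134.1382 = 735.7042 mg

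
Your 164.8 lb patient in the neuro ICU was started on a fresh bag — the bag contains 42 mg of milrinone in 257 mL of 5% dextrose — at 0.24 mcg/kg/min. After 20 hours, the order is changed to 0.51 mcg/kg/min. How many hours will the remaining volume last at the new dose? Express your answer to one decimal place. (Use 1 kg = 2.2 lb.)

Initial rate:
Weight = 164.8 lb ÷ 2.2 lb/kg = 74.90909 kg
Dose = 0.24 mcg/kg/min × 74.90909 kg = 17.97818 mcg/min
17.97818 mcg/min × 60 min/hr = 1078.691 mcg/hr
Concentration = 42 mg ÷ 257 mL = 0.1634241 mg/mL = 163.4241 mcg/mL
Rate = 1078.691 mcg/hr ÷ 163.4241 mcg/mL = 6.600561 mL/hr
Volume infused so far = 6.600561 mL/hr × 20 hr = 132.0112 mL
Volume remaining = 257 − 132.0112 = 124.9888 mL
New rate:
Dose = 0.51 mcg/kg/min × 74.90909 kg = 38.20364 mcg/min
38.20364 mcg/min × 60 min/hr = 2292.218 mcg/hr
Rate = 2292.218 mcg/hr ÷ 163.4241 mcg/mL = 14.02619 mL/hr
Time remaining = 124.9888 mL ÷ 14.02619 mL/hr = 8.911098 hr

8.9 hours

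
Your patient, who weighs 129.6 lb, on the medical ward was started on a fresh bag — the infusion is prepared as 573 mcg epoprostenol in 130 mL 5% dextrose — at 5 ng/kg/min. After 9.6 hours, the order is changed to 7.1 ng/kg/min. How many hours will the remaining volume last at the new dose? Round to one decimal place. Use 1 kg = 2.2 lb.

Initial rate:
Weight = 129.6 lb ÷ 2.2 lb/kg = 58.90909 kg
Dose = 5 ng/kg/min × 58.90909 kg = 294.5455 ng/min
294.5455 ng/min × 60 min/hr = 17672.73 ng/hr
Concentration = 573 mcg ÷ 130 mL = 4.407692 mcg/mL = 4407.692 ng/mL
Rate = 17672.73 ng/hr ÷ 4407.692 ng/mL = 4.009519 mL/hr
Volume infused so far = 4.009519 mL/hr × 9.6 hr = 38.49139 mL
Volume remaining = 130 − 38.49139 = 91.50861 mL
New rate:
Dose = 7.1 ng/kg/min × 58.90909 kg = 418.2545 ng/min
418.2545 ng/min × 60 min/hr = 25095.27 ng/hr
Rate = 25095.27 ng/hr ÷ 4407.692 ng/mL = 5.693517 mL/hr
Time remaining = 91.50861 mL ÷ 5.693517 mL/hr = 16.07242 hr

16.1 hours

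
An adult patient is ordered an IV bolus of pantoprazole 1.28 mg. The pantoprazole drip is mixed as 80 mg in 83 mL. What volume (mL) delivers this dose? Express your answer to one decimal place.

1.3 mL

Concentration = 80 mg ÷ 83 mL = 0.9638554 mg/mL
Volume = 1.28 mg ÷ 0.9638554 mg/mL = 1.328 mL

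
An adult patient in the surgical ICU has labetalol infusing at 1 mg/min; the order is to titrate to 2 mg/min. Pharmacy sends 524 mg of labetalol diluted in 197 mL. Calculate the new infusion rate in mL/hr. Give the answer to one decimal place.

45.1 mL/hr

2 mg/min × 60 min/hr = 120 mg/hr
Concentration = 524 mg ÷ 197 mL = 2.659898 mg/mL
Rate = 120 mg/hr ÷ 2.659898 mg/mL = 45.1145 mL/hr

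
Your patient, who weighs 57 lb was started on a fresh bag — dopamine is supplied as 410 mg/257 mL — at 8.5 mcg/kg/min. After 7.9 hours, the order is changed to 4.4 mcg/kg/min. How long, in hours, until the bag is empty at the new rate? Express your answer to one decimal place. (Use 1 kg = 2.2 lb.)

44.7 hours

Initial rate:
Weight = 57 lb ÷ 2.2 lb/kg = 25.90909 kg
Dose = 8.5 mcg/kg/min × 25.90909 kg = 220.2273 mcg/min
220.2273 mcg/min × 60 min/hr = 13213.64 mcg/hr
Concentration = 410 mg ÷ 257 mL = 1.595331 mg/mL = 1595.331 mcg/mL
Rate = 13213.64 mcg/hr ÷ 1595.331 mcg/mL = 8.282694 mL/hr
Volume infused so far = 8.282694 mL/hr × 7.9 hr = 65.43328 mL
Volume remaining = 257 − 65.43328 = 191.5667 mL
New rate:
Dose = 4.4 mcg/kg/min × 25.90909 kg = 114 mcg/min
114 mcg/min × 60 min/hr = 6840 mcg/hr
Rate = 6840 mcg/hr ÷ 1595.331 mcg/mL = 4.287512 mL/hr
Time remaining = 191.5667 mL ÷ 4.287512 mL/hr = 44.68016 hr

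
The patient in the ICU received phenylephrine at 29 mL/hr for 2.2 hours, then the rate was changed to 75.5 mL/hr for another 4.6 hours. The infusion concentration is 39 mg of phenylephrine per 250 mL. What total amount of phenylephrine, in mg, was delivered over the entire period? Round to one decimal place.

Concentration = 39 mg ÷ 250 mL = 0.156 mg/mL
Stage 1: 29 mL/hr × 2.2 hr = 63.8 mL → 63.8 mL × 0.156 mg/mL = 9.9528 mg
Stage 2: 75.5 mL/hr × 4.6 hr = 347.3 mL → 347.3 mL × 0.156 mg/mL = 54.1788 mg
Total = 9.9528 + 54.1788 = 64.1316 mg

64.1 mg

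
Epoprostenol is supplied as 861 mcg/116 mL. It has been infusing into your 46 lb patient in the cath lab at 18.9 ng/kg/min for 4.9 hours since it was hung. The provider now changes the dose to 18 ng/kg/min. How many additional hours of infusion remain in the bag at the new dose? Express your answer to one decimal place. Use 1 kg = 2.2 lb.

Initial rate:
Weight = 46 lb ÷ 2.2 lb/kg = 20.90909 kg
Dose = 18.9 ng/kg/min × 20.90909 kg = 395.1818 ng/min
395.1818 ng/min × 60 min/hr = 23710.91 ng/hr
Concentration = 861 mcg ÷ 116 mL = 7.422414 mcg/mL = 7422.414 ng/mL
Rate = 23710.91 ng/hr ÷ 7422.414 ng/mL = 3.194501 mL/hr
Volume infused so far = 3.194501 mL/hr × 4.9 hr = 15.65306 mL
Volume remaining = 116 − 15.65306 = 100.3469 mL
New rate:
Dose = 18 ng/kg/min × 20.90909 kg = 376.3636 ng/min
376.3636 ng/min × 60 min/hr = 22581.82 ng/hr
Rate = 22581.82 ng/hr ÷ 7422.414 ng/mL = 3.042382 mL/hr
Time remaining = 100.3469 mL ÷ 3.042382 mL/hr = 32.98302 hr

33.0 hours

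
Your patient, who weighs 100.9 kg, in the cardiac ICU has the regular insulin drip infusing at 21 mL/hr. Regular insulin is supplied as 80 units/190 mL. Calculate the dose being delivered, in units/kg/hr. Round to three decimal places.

0.088 units/kg/hr

Concentration = 80 units ÷ 190 mL = 0.4210526 units/mL
Drug rate = 21 mL/hr × 0.4210526 units/mL = 8.842105 units/hr
8.842105 units/hr ÷ 100.9 kg = 0.08763236 units/kg/hr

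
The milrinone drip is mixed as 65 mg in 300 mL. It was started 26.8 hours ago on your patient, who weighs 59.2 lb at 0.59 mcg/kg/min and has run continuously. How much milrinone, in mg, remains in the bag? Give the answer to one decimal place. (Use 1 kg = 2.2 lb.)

Weight = 59.2 lb ÷ 2.2 lb/kg = 26.90909 kg
Dose = 0.59 mcg/kg/min × 26.90909 kg = 15.87636 mcg/min
15.87636 mcg/min × 60 min/hr = 952.5818 mcg/hr
Concentration = 65 mg ÷ 300 mL = 0.2166667 mg/mL = 216.6667 mcg/mL
Rate = 952.5818 mcg/hr ÷ 216.6667 mcg/mL = 4.396531 mL/hr
Volume infused = 4.396531 mL/hr × 26.8 hr = 117.827 mL
Volume remaining = 300 − 117.827 = 182.173 mL
Drug remaining = 182.173 mL × 216.6667 mcg/mL = 39470.81 mcg = 39.47081 mg

39.5 mg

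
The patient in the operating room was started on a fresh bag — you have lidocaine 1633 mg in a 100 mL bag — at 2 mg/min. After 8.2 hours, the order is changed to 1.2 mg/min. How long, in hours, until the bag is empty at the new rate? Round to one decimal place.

9.0 hours

Initial rate:
2 mg/min × 60 min/hr = 120 mg/hr
Concentration = 1633 mg ÷ 100 mL = 16.33 mg/mL
Rate = 120 mg/hr ÷ 16.33 mg/mL = 7.348438 mL/hr
Volume infused so far = 7.348438 mL/hr × 8.2 hr = 60.2572 mL
Volume remaining = 100 − 60.2572 = 39.7428 mL
New rate:
1.2 mg/min × 60 min/hr = 72 mg/hr
Rate = 72 mg/hr ÷ 16.33 mg/mL = 4.409063 mL/hr
Time remaining = 39.7428 mL ÷ 4.409063 mL/hr = 9.013889 hr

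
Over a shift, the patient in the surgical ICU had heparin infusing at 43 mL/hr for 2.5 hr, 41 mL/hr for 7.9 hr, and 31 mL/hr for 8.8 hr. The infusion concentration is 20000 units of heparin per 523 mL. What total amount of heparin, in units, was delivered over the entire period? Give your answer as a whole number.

26929 units

Concentration = 20000 units ÷ 523 mL = 38.24092 units/mL
Stage 1: 43 mL/hr × 2.5 hr = 107.5 mL → 107.5 mL × 38.24092 units/mL = 4110.899 units
Stage 2: 41 mL/hr × 7.9 hr = 323.9 mL → 323.9 mL × 38.24092 units/mL = 12386.23 units
Stage 3: 31 mL/hr × 8.8 hr = 272.8 mL → 272.8 mL × 38.24092 units/mL = 10432.12 units
Total = 4110.899 + 12386.23 + 10432.12 = 26929.25 units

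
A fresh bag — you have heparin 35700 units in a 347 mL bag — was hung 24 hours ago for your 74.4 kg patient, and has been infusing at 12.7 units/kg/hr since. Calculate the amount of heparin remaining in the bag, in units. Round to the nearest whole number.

Dose = 12.7 units/kg/hr × 74.4 kg = 944.88 units/hr
Concentration = 35700 units ÷ 347 mL = 102.8818 units/mL
Rate = 944.88 units/hr ÷ 102.8818 units/mL = 9.184128 mL/hr
Volume infused = 9.184128 mL/hr × 24 hr = 220.4191 mL
Volume remaining = 347 − 220.4191 = 126.5809 mL
Drug remaining = 126.5809 mL × 102.8818 units/mL = 13022.88 units

13023 units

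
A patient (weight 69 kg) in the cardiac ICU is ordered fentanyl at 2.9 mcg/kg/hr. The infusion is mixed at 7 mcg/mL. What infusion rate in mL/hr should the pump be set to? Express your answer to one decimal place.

Dose = 2.9 mcg/kg/hr × 69 kg = 200.1 mcg/hr
Rate = 200.1 mcg/hr ÷ 7 mcg/mL = 28.58571 mL/hr

28.6 mL/hr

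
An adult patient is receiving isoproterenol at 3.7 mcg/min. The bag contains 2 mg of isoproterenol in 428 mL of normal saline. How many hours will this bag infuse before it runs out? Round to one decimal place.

9.0 hours

3.7 mcg/min × 60 min/hr = 222 mcg/hr
Concentration = 2 mg ÷ 428 mL = 0.004672897 mg/mL = 4.672897 mcg/mL
Rate = 222 mcg/hr ÷ 4.672897 mcg/mL = 47.508 mL/hr
Duration = 428 mL ÷ 47.508 mL/hr = 9.009009 hr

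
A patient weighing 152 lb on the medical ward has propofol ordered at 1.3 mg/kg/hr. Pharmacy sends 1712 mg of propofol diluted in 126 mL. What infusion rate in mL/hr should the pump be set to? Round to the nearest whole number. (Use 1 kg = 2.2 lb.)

7 mL/hr

Weight = 152 lb ÷ 2.2 lb/kg = 69.09091 kg
Dose = 1.3 mg/kg/hr × 69.09091 kg = 89.81818 mg/hr
Concentration = 1712 mg ÷ 126 mL = 13.5873 mg/mL
Rate = 89.81818 mg/hr ÷ 13.5873 mg/mL = 6.61045 mL/hr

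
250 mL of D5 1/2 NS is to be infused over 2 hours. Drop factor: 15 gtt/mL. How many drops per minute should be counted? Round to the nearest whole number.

250 mL ÷ (2 hr × 60 = 120 min) = 2.083333 mL/min
2.083333 mL/min × 15 gtt/mL = 31.25 gtt/min

31 gtt/min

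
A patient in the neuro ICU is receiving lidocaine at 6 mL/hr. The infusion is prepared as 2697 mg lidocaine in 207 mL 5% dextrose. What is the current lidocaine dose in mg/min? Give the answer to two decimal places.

1.30 mg/min

Concentration = 2697 mg ÷ 207 mL = 13.02899 mg/mL
Drug rate = 6 mL/hr × 13.02899 mg/mL = 78.17391 mg/hr
78.17391 mg/hr ÷ 60 min/hr = 1.302899 mg/min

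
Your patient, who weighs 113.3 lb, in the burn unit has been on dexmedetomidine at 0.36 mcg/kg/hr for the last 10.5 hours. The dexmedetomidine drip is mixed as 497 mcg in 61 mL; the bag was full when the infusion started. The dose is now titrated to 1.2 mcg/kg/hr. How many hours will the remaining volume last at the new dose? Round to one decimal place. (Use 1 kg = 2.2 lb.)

Initial rate:
Weight = 113.3 lb ÷ 2.2 lb/kg = 51.5 kg
Dose = 0.36 mcg/kg/hr × 51.5 kg = 18.54 mcg/hr
Concentration = 497 mcg ÷ 61 mL = 8.147541 mcg/mL
Rate = 18.54 mcg/hr ÷ 8.147541 mcg/mL = 2.275533 mL/hr
Volume infused so far = 2.275533 mL/hr × 10.5 hr = 23.8931 mL
Volume remaining = 61 − 23.8931 = 37.1069 mL
New rate:
Dose = 1.2 mcg/kg/hr × 51.5 kg = 61.8 mcg/hr
Rate = 61.8 mcg/hr ÷ 8.147541 mcg/mL = 7.585111 mL/hr
Time remaining = 37.1069 mL ÷ 7.585111 mL/hr = 4.892071 hr

4.9 hours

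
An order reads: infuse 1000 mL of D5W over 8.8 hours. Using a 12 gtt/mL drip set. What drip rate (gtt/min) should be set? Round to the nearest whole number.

1000 mL ÷ (8.8 hr × 60 = 528 min) = 1.893939 mL/min
1.893939 mL/min × 12 gtt/mL = 22.72727 gtt/min

23 gtt/min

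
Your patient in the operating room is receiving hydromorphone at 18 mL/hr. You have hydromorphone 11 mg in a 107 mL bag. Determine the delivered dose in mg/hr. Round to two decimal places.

Concentration = 11 mg ÷ 107 mL = 0.1028037 mg/mL
Drug rate = 18 mL/hr × 0.1028037 mg/mL = 1.850467 mg/hr

1.85 mg/hr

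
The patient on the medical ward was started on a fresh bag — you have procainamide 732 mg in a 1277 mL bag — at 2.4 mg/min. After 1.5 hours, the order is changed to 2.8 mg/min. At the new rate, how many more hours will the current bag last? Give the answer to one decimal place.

3.1 hours

Initial rate:
2.4 mg/min × 60 min/hr = 144 mg/hr
Concentration = 732 mg ÷ 1277 mL = 0.5732185 mg/mL
Rate = 144 mg/hr ÷ 0.5732185 mg/mL = 251.2131 mL/hr
Volume infused so far = 251.2131 mL/hr × 1.5 hr = 376.8197 mL
Volume remaining = 1277 − 376.8197 = 900.1803 mL
New rate:
2.8 mg/min × 60 min/hr = 168 mg/hr
Rate = 168 mg/hr ÷ 0.5732185 mg/mL = 293.082 mL/hr
Time remaining = 900.1803 mL ÷ 293.082 mL/hr = 3.071429 hr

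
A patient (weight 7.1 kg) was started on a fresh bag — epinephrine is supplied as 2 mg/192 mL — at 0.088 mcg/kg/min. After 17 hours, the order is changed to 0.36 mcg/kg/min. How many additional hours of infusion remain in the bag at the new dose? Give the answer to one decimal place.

Initial rate:
Dose = 0.088 mcg/kg/min × 7.1 kg = 0.6248 mcg/min
0.6248 mcg/min × 60 min/hr = 37.488 mcg/hr
Concentration = 2 mg ÷ 192 mL = 0.01041667 mg/mL = 10.41667 mcg/mL
Rate = 37.488 mcg/hr ÷ 10.41667 mcg/mL = 3.598848 mL/hr
Volume infused so far = 3.598848 mL/hr × 17 hr = 61.18042 mL
Volume remaining = 192 − 61.18042 = 130.8196 mL
New rate:
Dose = 0.36 mcg/kg/min × 7.1 kg = 2.556 mcg/min
2.556 mcg/min × 60 min/hr = 153.36 mcg/hr
Rate = 153.36 mcg/hr ÷ 10.41667 mcg/mL = 14.72256 mL/hr
Time remaining = 130.8196 mL ÷ 14.72256 mL/hr = 8.885655 hr

8.9 hours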